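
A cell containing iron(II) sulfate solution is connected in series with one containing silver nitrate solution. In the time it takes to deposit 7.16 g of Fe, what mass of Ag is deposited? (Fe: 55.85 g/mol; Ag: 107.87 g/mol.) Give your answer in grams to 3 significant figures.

n(Fe) = 7.16 / 55.85 = 0.1282 mol
Fe²⁺ + 2e⁻ → Fe, so n(e⁻) = 2 × 0.1282 = 0.2564 mol
Same current for the same time ⇒ same n(e⁻) = 0.2564 mol in both cells.
Ag⁺ + e⁻ → Ag, so n(Ag) = 0.2564 mol
m(Ag) = 0.2564 × 107.87 = 27.7 g

27.7 g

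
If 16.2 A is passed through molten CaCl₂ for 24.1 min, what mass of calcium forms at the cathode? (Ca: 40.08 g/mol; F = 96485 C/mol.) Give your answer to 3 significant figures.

4.87 g

Q = It = 16.2 × 1446 = 23430 C
n(e⁻) = Q/F = 23430/96485 = 0.2428 mol
Ca²⁺ + 2e⁻ → Ca, so n(Ca) = 0.2428 / 2 = 0.1214 mol
m = 0.1214 × 40.08 = 4.87 g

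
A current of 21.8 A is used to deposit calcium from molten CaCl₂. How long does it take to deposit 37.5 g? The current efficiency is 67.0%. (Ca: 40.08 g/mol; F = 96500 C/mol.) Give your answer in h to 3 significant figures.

n(Ca) = 37.5 / 40.08 = 0.9356 mol
Ca²⁺ + 2e⁻ → Ca, so n(e⁻) = 2 × 0.9356 = 1.871 mol
Q = 1.871 × 96500 / 0.670 = 2.695×10^5 C
t = Q / I = 2.695×10^5 / 21.8 = 12360 s = 3.43 h

3.43 h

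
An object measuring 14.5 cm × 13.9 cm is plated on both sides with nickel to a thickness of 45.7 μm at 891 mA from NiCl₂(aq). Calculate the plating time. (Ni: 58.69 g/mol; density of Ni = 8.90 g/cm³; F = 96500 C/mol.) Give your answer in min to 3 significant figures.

1010 min

Plated area = 2 × 14.5 × 13.9 = 403.1 cm²
Volume = 403.1 × 45.7×10⁻⁴ cm = 1.842 cm³
m(Ni) = 1.842 × 8.90 = 16.39 g
n(Ni) = 16.39 / 58.69 = 0.2793 mol; n(e⁻) = 2 × 0.2793 = 0.5586 mol
Q = 0.5586 × 96500 = 53900 C
t = 53900 / 0.891 = 60490 s = 1010 min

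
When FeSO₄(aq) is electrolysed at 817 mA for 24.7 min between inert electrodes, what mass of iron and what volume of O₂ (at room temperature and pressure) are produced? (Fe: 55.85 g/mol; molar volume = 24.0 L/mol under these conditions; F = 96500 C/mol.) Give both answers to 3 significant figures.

0.350 g Fe; 0.0753 L O₂

Q = 0.817 × 1482 = 1211 C; n(e⁻) = 1211 / 96500 = 0.01255 mol
Cathode: Fe²⁺ + 2e⁻ → Fe → n(Fe) = 0.01255/2 = 0.006275 mol → 0.350 g
Anode: 2H₂O → O₂ + 4H⁺ + 4e⁻ → n(O₂) = 0.01255/4 = 0.003138 mol → 0.0753 L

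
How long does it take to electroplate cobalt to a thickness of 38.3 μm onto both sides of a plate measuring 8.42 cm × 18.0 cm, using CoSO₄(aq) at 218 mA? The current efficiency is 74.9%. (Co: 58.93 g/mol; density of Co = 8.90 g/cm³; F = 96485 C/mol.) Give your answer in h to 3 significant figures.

Plated area = 2 × 8.42 × 18.0 = 303.1 cm²
Volume = 303.1 × 38.3×10⁻⁴ cm = 1.161 cm³
m(Co) = 1.161 × 8.90 = 10.33 g
n(Co) = 10.33 / 58.93 = 0.1753 mol; n(e⁻) = 2 × 0.1753 = 0.3506 mol
Q = 0.3506 × 96485 / 0.749 = 45160 C
t = 45160 / 0.218 = 2.072×10^5 s = 57.6 h

57.6 h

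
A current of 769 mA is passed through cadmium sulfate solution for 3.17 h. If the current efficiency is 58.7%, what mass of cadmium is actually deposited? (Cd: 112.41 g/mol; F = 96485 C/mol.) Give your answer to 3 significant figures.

Q = 0.769 × 11412 = 8776 C
n(e⁻) = 8776 / 96485 = 0.09096 mol
Cd²⁺ + 2e⁻ → Cd, so theoretical m(Cd) = 0.04548 × 112.41 = 5.112 g
Actual mass = 58.7% × 5.112 = 3.00 g

3.00 g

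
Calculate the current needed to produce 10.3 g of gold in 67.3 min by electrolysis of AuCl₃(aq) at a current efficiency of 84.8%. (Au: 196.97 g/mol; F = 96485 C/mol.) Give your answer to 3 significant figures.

4.42 A

n(Au) = 10.3 / 196.97 = 0.05229 mol
Au³⁺ + 3e⁻ → Au, so n(e⁻) = 3 × 0.05229 = 0.1569 mol
Q = 0.1569 × 96485 / 0.848 = 17850 C
I = Q / t = 17850 / 4038 s = 4.42 A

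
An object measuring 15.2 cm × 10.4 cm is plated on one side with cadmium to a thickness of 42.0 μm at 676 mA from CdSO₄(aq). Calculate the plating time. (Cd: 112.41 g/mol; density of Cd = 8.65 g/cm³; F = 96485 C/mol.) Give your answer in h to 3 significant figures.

Plated area = 15.2 × 10.4 = 158.1 cm²
Volume = 158.1 × 42.0×10⁻⁴ cm = 0.6640 cm³
m(Cd) = 0.6640 × 8.65 = 5.744 g
n(Cd) = 5.744 / 112.41 = 0.05110 mol; n(e⁻) = 2 × 0.05110 = 0.1022 mol
Q = 0.1022 × 96485 = 9861 C
t = 9861 / 0.676 = 14590 s = 4.05 h

4.05 h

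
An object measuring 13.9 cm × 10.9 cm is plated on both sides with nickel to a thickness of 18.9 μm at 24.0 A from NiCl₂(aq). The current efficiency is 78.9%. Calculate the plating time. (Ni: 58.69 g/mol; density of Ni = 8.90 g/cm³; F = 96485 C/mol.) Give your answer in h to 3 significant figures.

0.246 h

Plated area = 2 × 13.9 × 10.9 = 303.0 cm²
Volume = 303.0 × 18.9×10⁻⁴ cm = 0.5727 cm³
m(Ni) = 0.5727 × 8.90 = 5.097 g
n(Ni) = 5.097 / 58.69 = 0.08685 mol; n(e⁻) = 2 × 0.08685 = 0.1737 mol
Q = 0.1737 × 96485 / 0.789 = 21240 C
t = 21240 / 24.0 = 885.0 s = 0.246 h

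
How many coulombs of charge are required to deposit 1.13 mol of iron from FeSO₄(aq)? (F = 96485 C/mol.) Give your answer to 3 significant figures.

Fe²⁺ + 2e⁻ → Fe, so n(e⁻) = 2 × 1.13 = 2.260 mol
Q = 2.260 × 96485 = 2.181×10^5 C

2.18×10^5 C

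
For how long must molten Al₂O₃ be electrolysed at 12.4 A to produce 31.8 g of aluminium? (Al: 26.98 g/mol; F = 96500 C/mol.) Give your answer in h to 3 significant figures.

7.64 h

n(Al) = 31.8 / 26.98 = 1.179 mol
Al³⁺ + 3e⁻ → Al, so n(e⁻) = 3 × 1.179 = 3.537 mol
Q = 3.537 × 96500 = 3.413×10^5 C
t = Q / I = 3.413×10^5 / 12.4 = 27520 s = 7.64 h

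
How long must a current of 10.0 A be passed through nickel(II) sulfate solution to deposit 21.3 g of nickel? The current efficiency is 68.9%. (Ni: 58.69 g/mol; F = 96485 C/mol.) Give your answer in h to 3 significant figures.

n(Ni) = 21.3 / 58.69 = 0.3629 mol
Ni²⁺ + 2e⁻ → Ni, so n(e⁻) = 2 × 0.3629 = 0.7258 mol
Q = 0.7258 × 96485 / 0.689 = 1.016×10^5 C
t = Q / I = 1.016×10^5 / 10.0 = 10160 s = 2.82 h

2.82 h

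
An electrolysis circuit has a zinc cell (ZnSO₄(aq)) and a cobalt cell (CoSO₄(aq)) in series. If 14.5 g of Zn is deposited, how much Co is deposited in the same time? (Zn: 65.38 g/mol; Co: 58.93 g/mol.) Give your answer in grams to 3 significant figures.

n(Zn) = 14.5 / 65.38 = 0.2218 mol
Zn²⁺ + 2e⁻ → Zn, so n(e⁻) = 2 × 0.2218 = 0.4436 mol
In series, the same 0.4436 mol of electrons flows through the second cell.
Co²⁺ + 2e⁻ → Co, so n(Co) = 0.4436 / 2 = 0.2218 mol
m(Co) = 0.2218 × 58.93 = 13.1 g

13.1 g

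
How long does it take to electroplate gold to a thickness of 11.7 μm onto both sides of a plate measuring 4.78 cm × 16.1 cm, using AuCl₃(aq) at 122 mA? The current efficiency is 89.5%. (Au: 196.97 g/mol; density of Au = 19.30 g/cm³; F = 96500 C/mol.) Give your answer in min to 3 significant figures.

Plated area = 2 × 4.78 × 16.1 = 153.9 cm²
Volume = 153.9 × 11.7×10⁻⁴ cm = 0.1801 cm³
m(Au) = 0.1801 × 19.30 = 3.476 g
n(Au) = 3.476 / 196.97 = 0.01765 mol; n(e⁻) = 3 × 0.01765 = 0.05295 mol
Q = 0.05295 × 96500 / 0.895 = 5709 C
t = 5709 / 0.122 = 46800 s = 780 min

780 min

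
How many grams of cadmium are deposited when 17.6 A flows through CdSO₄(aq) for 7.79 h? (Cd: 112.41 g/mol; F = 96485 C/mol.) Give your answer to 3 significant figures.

Q = 17.6 A × 28044 s = 4.936×10^5 C
Moles of electrons = 4.936×10^5 / 96485 = 5.116 mol
Cd²⁺ + 2e⁻ → Cd, so n(Cd) = 5.116 / 2 = 2.558 mol
m = 2.558 × 112.41 = 288 g

288 g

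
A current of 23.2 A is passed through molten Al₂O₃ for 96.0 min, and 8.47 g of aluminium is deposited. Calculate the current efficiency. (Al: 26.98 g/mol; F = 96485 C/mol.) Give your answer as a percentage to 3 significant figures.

Q = 23.2 × 5760 = 1.336×10^5 C
n(e⁻) = 1.336×10^5 / 96485 = 1.385 mol
Al³⁺ + 3e⁻ → Al, so theoretical n(Al) = 0.4617 mol → 12.46 g
Efficiency = 8.47 / 12.46 = 0.6798 = 68.0%

68.0%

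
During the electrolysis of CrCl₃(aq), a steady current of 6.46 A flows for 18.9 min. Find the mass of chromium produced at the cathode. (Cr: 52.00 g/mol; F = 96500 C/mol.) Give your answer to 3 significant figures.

Charge passed = 6.46 × 1134 = 7326 C
Moles of electrons = 7326 / 96500 = 0.07592 mol
Cr³⁺ + 3e⁻ → Cr, so n(Cr) = 0.07592 / 3 = 0.02531 mol
m = 0.02531 × 52.00 = 1.32 g

1.32 g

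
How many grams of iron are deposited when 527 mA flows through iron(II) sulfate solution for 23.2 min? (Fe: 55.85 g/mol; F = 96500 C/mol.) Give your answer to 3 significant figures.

Q = It = 0.527 × 1392 = 733.6 C
Moles of electrons = 733.6 / 96500 = 0.007602 mol
Fe²⁺ + 2e⁻ → Fe, so n(Fe) = 0.007602 / 2 = 0.003801 mol
m = 0.003801 × 55.85 = 0.212 g

0.212 g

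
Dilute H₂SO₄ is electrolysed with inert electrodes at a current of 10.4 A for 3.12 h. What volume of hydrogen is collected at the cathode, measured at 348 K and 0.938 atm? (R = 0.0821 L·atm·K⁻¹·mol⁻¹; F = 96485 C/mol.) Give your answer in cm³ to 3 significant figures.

18400 cm³

Charge passed = 10.4 × 11232 = 1.168×10^5 C
Moles of electrons = 1.168×10^5 / 96485 = 1.211 mol
2H⁺ + 2e⁻ → H₂, so n(H₂) = 1.211 / 2 = 0.6055 mol
V = nRT/P = 0.6055 × 0.0821 × 348 / 0.938 = 18.44 L
= 18400 cm³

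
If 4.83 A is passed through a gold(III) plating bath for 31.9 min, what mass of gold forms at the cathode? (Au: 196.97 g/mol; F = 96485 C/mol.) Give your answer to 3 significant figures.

Charge passed = 4.83 × 1914 = 9245 C
n(e⁻) = 9245 / 96485 = 0.09582 mol
Au³⁺ + 3e⁻ → Au, so n(Au) = 0.09582 / 3 = 0.03194 mol
m = 0.03194 × 196.97 = 6.29 g

6.29 g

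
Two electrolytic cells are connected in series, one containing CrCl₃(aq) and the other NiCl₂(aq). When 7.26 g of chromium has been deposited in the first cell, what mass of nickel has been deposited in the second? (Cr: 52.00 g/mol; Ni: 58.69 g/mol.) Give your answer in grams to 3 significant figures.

n(Cr) = 7.26 / 52.00 = 0.1396 mol
Cr³⁺ + 3e⁻ → Cr, so n(e⁻) = 3 × 0.1396 = 0.4188 mol
Since the cells are in series, n(e⁻) in the Ni cell is also 0.4188 mol.
Ni²⁺ + 2e⁻ → Ni, so n(Ni) = 0.4188 / 2 = 0.2094 mol
m(Ni) = 0.2094 × 58.69 = 12.3 g

12.3 g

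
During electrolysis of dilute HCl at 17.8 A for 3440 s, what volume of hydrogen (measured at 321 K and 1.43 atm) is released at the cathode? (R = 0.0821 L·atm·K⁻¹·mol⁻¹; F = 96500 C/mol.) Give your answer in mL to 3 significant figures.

5850 mL

Q = It = 17.8 × 3440 = 61230 C
Moles of electrons = 61230 / 96500 = 0.6345 mol
2H⁺ + 2e⁻ → H₂, so n(H₂) = 0.6345 / 2 = 0.3173 mol
V = nRT/P = 0.3173 × 0.0821 × 321 / 1.43 = 5.848 L
= 5850 mL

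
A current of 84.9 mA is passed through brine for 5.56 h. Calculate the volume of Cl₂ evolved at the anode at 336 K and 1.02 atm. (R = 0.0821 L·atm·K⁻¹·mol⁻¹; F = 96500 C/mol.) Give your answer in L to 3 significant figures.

Q = 0.0849 A × 20016 s = 1699 C
n(e⁻) = Q/F = 1699/96500 = 0.01761 mol
2Cl⁻ → Cl₂ + 2e⁻, so n(Cl₂) = 0.01761 / 2 = 0.008805 mol
V = nRT/P = 0.008805 × 0.0821 × 336 / 1.02 = 0.2381 L

0.238 L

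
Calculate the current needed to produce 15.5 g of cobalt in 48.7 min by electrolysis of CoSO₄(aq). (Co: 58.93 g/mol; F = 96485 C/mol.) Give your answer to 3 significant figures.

17.4 A

n(Co) = 15.5 / 58.93 = 0.2630 mol
Co²⁺ + 2e⁻ → Co, so n(e⁻) = 2 × 0.2630 = 0.5260 mol
Q = 0.5260 × 96485 = 50750 C
I = Q / t = 50750 / 2922 s = 17.4 A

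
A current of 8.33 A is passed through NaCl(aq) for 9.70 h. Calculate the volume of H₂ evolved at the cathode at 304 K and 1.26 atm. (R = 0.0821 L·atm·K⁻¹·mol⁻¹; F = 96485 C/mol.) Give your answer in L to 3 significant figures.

29.9 L

Q = 8.33 A × 34920 s = 2.909×10^5 C
n(e⁻) = Q/F = 2.909×10^5/96485 = 3.015 mol
2H⁺ + 2e⁻ → H₂, so n(H₂) = 3.015 / 2 = 1.508 mol
V = nRT/P = 1.508 × 0.0821 × 304 / 1.26 = 29.87 L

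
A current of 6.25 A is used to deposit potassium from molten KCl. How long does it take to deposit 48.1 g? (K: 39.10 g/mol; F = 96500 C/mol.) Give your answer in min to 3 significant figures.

317 min

n(K) = 48.1 / 39.10 = 1.230 mol
K⁺ + e⁻ → K, so n(e⁻) = 1.230 mol
Q = 1.230 × 96500 = 1.187×10^5 C
t = Q / I = 1.187×10^5 / 6.25 = 18990 s = 317 min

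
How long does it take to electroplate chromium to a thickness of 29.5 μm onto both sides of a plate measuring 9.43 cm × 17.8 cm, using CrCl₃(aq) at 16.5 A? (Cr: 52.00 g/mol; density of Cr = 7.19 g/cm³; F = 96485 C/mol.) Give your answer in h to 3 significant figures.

Plated area = 2 × 9.43 × 17.8 = 335.7 cm²
Volume = 335.7 × 29.5×10⁻⁴ cm = 0.9903 cm³
m(Cr) = 0.9903 × 7.19 = 7.120 g
n(Cr) = 7.120 / 52.00 = 0.1369 mol; n(e⁻) = 3 × 0.1369 = 0.4107 mol
Q = 0.4107 × 96485 = 39630 C
t = 39630 / 16.5 = 2402 s = 0.667 h

0.667 h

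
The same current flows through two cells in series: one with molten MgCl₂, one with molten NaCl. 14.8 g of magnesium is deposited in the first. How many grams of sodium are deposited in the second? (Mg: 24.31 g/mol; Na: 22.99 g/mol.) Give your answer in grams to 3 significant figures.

28.0 g

n(Mg) = 14.8 / 24.31 = 0.6088 mol
Mg²⁺ + 2e⁻ → Mg, so n(e⁻) = 2 × 0.6088 = 1.218 mol
The cells are in series, so the same charge (and hence the same n(e⁻) = 1.218 mol) passes through both.
Na⁺ + e⁻ → Na, so n(Na) = 1.218 mol
m(Na) = 1.218 × 22.99 = 28.0 g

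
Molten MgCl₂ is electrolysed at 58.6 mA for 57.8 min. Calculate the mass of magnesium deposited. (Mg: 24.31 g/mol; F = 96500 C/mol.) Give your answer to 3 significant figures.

Q = It = 0.0586 × 3468 = 203.2 C
n(e⁻) = Q/F = 203.2/96500 = 0.002106 mol
Mg²⁺ + 2e⁻ → Mg, so n(Mg) = 0.002106 / 2 = 0.001053 mol
m = 0.001053 × 24.31 = 0.0256 g

0.0256 g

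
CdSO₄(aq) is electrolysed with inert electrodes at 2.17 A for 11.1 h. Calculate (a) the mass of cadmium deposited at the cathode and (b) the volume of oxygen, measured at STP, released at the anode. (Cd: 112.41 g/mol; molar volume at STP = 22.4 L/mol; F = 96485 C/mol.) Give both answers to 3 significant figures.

50.5 g Cd; 5.03 L O₂

Q = 2.17 × 39960 = 86710 C; n(e⁻) = 86710 / 96485 = 0.8987 mol
Cathode: Cd²⁺ + 2e⁻ → Cd → n(Cd) = 0.8987/2 = 0.4494 mol → 50.5 g
Anode: 2H₂O → O₂ + 4H⁺ + 4e⁻ → n(O₂) = 0.8987/4 = 0.2247 mol → 5.03 L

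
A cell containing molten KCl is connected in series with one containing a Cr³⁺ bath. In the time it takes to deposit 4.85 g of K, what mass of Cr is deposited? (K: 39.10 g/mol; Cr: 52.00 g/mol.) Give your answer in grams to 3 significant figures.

n(K) = 4.85 / 39.10 = 0.1240 mol
K⁺ + e⁻ → K, so n(e⁻) = 0.1240 mol
Since the cells are in series, n(e⁻) in the Cr cell is also 0.1240 mol.
Cr³⁺ + 3e⁻ → Cr, so n(Cr) = 0.1240 / 3 = 0.04133 mol
m(Cr) = 0.04133 × 52.00 = 2.15 g

2.15 g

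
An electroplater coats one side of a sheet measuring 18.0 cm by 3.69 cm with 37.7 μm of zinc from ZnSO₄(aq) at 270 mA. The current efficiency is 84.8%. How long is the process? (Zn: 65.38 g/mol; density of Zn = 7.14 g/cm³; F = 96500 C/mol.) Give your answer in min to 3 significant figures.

384 min

Plated area = 18.0 × 3.69 = 66.42 cm²
Volume = 66.42 × 37.7×10⁻⁴ cm = 0.2504 cm³
m(Zn) = 0.2504 × 7.14 = 1.788 g
n(Zn) = 1.788 / 65.38 = 0.02735 mol; n(e⁻) = 2 × 0.02735 = 0.05470 mol
Q = 0.05470 × 96500 / 0.848 = 6225 C
t = 6225 / 0.270 = 23060 s = 384 min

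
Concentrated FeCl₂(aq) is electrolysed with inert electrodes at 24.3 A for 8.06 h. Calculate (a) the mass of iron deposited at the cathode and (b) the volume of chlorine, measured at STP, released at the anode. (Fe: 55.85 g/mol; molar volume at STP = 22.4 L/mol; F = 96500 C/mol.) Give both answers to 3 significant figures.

204 g Fe; 81.8 L Cl₂

Q = 24.3 × 29016 = 7.051×10^5 C; n(e⁻) = 7.051×10^5 / 96500 = 7.307 mol
Cathode: Fe²⁺ + 2e⁻ → Fe → n(Fe) = 7.307/2 = 3.654 mol → 204 g
Anode: 2Cl⁻ → Cl₂ + 2e⁻ → n(Cl₂) = 7.307/2 = 3.654 mol → 81.8 L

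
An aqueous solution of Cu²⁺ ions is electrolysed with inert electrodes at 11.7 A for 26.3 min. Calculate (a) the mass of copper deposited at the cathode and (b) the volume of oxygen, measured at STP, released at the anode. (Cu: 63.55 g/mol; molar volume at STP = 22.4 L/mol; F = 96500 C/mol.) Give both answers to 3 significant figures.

Q = 11.7 × 1578 = 18460 C; n(e⁻) = 18460 / 96500 = 0.1913 mol
Cathode: Cu²⁺ + 2e⁻ → Cu → n(Cu) = 0.1913/2 = 0.09565 mol → 6.08 g
Anode: 2H₂O → O₂ + 4H⁺ + 4e⁻ → n(O₂) = 0.1913/4 = 0.04783 mol → 1.07 L

6.08 g Cu; 1.07 L O₂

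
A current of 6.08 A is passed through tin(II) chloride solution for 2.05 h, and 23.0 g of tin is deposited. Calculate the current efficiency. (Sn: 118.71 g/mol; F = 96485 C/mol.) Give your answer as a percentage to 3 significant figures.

83.3%

Q = 6.08 × 7380 = 44870 C
n(e⁻) = 44870 / 96485 = 0.4650 mol
Sn²⁺ + 2e⁻ → Sn, so theoretical n(Sn) = 0.2325 mol → 27.60 g
Efficiency = 23.0 / 27.60 = 0.8333 = 83.3%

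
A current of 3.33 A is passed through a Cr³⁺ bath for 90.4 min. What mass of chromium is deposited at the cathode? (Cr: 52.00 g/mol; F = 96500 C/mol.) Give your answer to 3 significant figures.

Q = 3.33 A × 5424 s = 18060 C
n(e⁻) = 18060 / 96500 = 0.1872 mol
Cr³⁺ + 3e⁻ → Cr, so n(Cr) = 0.1872 / 3 = 0.06240 mol
m = 0.06240 × 52.00 = 3.24 g

3.24 g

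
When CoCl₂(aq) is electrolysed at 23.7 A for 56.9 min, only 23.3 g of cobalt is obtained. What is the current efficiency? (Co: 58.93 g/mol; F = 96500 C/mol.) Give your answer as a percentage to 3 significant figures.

Q = 23.7 × 3414 = 80910 C
n(e⁻) = 80910 / 96500 = 0.8384 mol
Co²⁺ + 2e⁻ → Co, so theoretical n(Co) = 0.4192 mol → 24.70 g
Efficiency = 23.3 / 24.70 = 0.9433 = 94.3%

94.3%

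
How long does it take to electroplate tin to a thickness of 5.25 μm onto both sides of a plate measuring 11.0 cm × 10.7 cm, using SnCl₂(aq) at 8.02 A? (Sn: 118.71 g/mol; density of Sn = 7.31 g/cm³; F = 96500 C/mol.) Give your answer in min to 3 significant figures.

Plated area = 2 × 11.0 × 10.7 = 235.4 cm²
Volume = 235.4 × 5.25×10⁻⁴ cm = 0.1236 cm³
m(Sn) = 0.1236 × 7.31 = 0.9035 g
n(Sn) = 0.9035 / 118.71 = 0.007611 mol; n(e⁻) = 2 × 0.007611 = 0.01522 mol
Q = 0.01522 × 96500 = 1469 C
t = 1469 / 8.02 = 183.2 s = 3.05 min

3.05 min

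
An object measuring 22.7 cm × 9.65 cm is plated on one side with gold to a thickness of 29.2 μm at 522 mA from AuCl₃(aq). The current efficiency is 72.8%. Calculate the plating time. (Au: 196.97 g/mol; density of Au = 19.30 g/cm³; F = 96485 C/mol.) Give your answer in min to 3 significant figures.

796 min

Plated area = 22.7 × 9.65 = 219.1 cm²
Volume = 219.1 × 29.2×10⁻⁴ cm = 0.6398 cm³
m(Au) = 0.6398 × 19.30 = 12.35 g
n(Au) = 12.35 / 196.97 = 0.06270 mol; n(e⁻) = 3 × 0.06270 = 0.1881 mol
Q = 0.1881 × 96485 / 0.728 = 24930 C
t = 24930 / 0.522 = 47760 s = 796 min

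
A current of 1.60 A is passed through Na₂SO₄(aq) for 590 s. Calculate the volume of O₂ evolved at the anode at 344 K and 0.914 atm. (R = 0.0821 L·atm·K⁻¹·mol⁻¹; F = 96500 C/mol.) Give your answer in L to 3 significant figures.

0.0756 L

Charge passed = 1.60 × 590 = 944.0 C
Moles of electrons = 944.0 / 96500 = 0.009782 mol
2H₂O → O₂ + 4H⁺ + 4e⁻, so n(O₂) = 0.009782 / 4 = 0.002446 mol
V = nRT/P = 0.002446 × 0.0821 × 344 / 0.914 = 0.07558 L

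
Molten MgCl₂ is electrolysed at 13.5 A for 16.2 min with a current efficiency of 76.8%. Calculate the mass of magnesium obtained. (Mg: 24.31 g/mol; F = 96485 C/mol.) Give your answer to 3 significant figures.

Q = 13.5 × 972 = 13120 C
n(e⁻) = 13120 / 96485 = 0.1360 mol
Mg²⁺ + 2e⁻ → Mg, so theoretical m(Mg) = 0.06800 × 24.31 = 1.653 g
Actual mass = 76.8% × 1.653 = 1.27 g

1.27 g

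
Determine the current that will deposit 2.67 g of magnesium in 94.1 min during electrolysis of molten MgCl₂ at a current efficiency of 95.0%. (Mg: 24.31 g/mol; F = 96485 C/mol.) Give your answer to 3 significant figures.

n(Mg) = 2.67 / 24.31 = 0.1098 mol
Mg²⁺ + 2e⁻ → Mg, so n(e⁻) = 2 × 0.1098 = 0.2196 mol
Q = 0.2196 × 96485 / 0.950 = 22300 C
I = Q / t = 22300 / 5646 s = 3.95 A

3.95 A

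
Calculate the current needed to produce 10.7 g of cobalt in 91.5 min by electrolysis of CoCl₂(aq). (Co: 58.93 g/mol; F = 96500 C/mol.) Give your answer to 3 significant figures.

n(Co) = 10.7 / 58.93 = 0.1816 mol
Co²⁺ + 2e⁻ → Co, so n(e⁻) = 2 × 0.1816 = 0.3632 mol
Q = 0.3632 × 96500 = 35050 C
I = Q / t = 35050 / 5490 s = 6.38 A

6.38 A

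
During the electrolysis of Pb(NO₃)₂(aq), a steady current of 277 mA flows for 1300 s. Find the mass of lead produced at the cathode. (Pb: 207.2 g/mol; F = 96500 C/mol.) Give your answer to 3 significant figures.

0.387 g

Q = It = 0.277 × 1300 = 360.1 C
n(e⁻) = 360.1 / 96500 = 0.003732 mol
Pb²⁺ + 2e⁻ → Pb, so n(Pb) = 0.003732 / 2 = 0.001866 mol
m = 0.001866 × 207.2 = 0.387 g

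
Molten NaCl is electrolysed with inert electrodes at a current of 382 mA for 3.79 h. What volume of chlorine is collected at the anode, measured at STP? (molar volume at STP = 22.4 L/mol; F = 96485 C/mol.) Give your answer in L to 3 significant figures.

Q = It = 0.382 × 13644 = 5212 C
Moles of electrons = 5212 / 96485 = 0.05402 mol
2Cl⁻ → Cl₂ + 2e⁻, so n(Cl₂) = 0.05402 / 2 = 0.02701 mol
V = 0.02701 × 22.4 = 0.6050 L

0.605 L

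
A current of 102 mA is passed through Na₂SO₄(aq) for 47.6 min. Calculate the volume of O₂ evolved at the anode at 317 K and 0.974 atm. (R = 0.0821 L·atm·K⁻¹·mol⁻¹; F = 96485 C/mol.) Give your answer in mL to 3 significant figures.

Charge passed = 0.102 × 2856 = 291.3 C
Moles of electrons = 291.3 / 96485 = 0.003019 mol
2H₂O → O₂ + 4H⁺ + 4e⁻, so n(O₂) = 0.003019 / 4 = 7.548×10^-4 mol
V = nRT/P = 7.548×10^-4 × 0.0821 × 317 / 0.974 = 0.02017 L
= 20.2 mL

20.2 mL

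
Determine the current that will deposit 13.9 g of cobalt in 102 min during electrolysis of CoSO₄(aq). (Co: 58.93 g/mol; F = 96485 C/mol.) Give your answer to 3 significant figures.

n(Co) = 13.9 / 58.93 = 0.2359 mol
Co²⁺ + 2e⁻ → Co, so n(e⁻) = 2 × 0.2359 = 0.4718 mol
Q = 0.4718 × 96485 = 45520 C
I = Q / t = 45520 / 6120 s = 7.44 A

7.44 A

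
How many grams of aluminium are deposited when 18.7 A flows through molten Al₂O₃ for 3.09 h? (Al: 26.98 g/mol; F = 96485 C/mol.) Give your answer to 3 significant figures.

Q = 18.7 A × 11124 s = 2.080×10^5 C
Moles of electrons = 2.080×10^5 / 96485 = 2.156 mol
Al³⁺ + 3e⁻ → Al, so n(Al) = 2.156 / 3 = 0.7187 mol
m = 0.7187 × 26.98 = 19.4 g

19.4 g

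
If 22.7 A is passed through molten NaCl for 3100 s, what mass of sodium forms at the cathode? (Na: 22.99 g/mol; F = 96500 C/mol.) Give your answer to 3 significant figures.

Q = It = 22.7 × 3100 = 70370 C
n(e⁻) = Q/F = 70370/96500 = 0.7292 mol
Na⁺ + e⁻ → Na, so n(Na) = 0.7292 mol
m = 0.7292 × 22.99 = 16.8 g

16.8 g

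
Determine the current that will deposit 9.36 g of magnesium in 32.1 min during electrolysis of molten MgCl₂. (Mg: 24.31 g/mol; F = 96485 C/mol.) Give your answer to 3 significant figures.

n(Mg) = 9.36 / 24.31 = 0.3850 mol
Mg²⁺ + 2e⁻ → Mg, so n(e⁻) = 2 × 0.3850 = 0.7700 mol
Q = 0.7700 × 96485 = 74290 C
I = Q / t = 74290 / 1926 s = 38.6 A

38.6 A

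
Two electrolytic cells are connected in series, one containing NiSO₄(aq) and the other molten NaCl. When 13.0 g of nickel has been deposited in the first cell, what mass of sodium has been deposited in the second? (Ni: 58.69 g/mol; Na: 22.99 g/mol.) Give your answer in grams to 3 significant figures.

n(Ni) = 13.0 / 58.69 = 0.2215 mol
Ni²⁺ + 2e⁻ → Ni, so n(e⁻) = 2 × 0.2215 = 0.4430 mol
In series, the same 0.4430 mol of electrons flows through the second cell.
Na⁺ + e⁻ → Na, so n(Na) = 0.4430 mol
m(Na) = 0.4430 × 22.99 = 10.2 g

10.2 g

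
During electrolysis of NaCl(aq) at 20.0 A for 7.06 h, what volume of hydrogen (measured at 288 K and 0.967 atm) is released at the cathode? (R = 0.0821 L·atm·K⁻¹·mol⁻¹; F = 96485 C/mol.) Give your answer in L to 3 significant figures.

64.4 L

Q = It = 20.0 × 25416 = 5.083×10^5 C
n(e⁻) = Q/F = 5.083×10^5/96485 = 5.268 mol
2H⁺ + 2e⁻ → H₂, so n(H₂) = 5.268 / 2 = 2.634 mol
V = nRT/P = 2.634 × 0.0821 × 288 / 0.967 = 64.41 L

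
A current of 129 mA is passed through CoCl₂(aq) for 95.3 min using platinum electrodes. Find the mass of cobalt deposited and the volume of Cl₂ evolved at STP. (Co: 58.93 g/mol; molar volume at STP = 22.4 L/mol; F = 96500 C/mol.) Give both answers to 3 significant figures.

Q = 0.129 × 5718 = 737.6 C; n(e⁻) = 737.6 / 96500 = 0.007644 mol
Cathode: Co²⁺ + 2e⁻ → Co → n(Co) = 0.007644/2 = 0.003822 mol → 0.225 g
Anode: 2Cl⁻ → Cl₂ + 2e⁻ → n(Cl₂) = 0.007644/2 = 0.003822 mol → 0.0856 L

0.225 g Co; 0.0856 L Cl₂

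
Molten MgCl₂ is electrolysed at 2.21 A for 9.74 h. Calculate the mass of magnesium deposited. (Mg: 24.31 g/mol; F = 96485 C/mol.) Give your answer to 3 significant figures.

9.76 g

Q = 2.21 A × 35064 s = 77490 C
n(e⁻) = 77490 / 96485 = 0.8031 mol
Mg²⁺ + 2e⁻ → Mg, so n(Mg) = 0.8031 / 2 = 0.4016 mol
m = 0.4016 × 24.31 = 9.76 g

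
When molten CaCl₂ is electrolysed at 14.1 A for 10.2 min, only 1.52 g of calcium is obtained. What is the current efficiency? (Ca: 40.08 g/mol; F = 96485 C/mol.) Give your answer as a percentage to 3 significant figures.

84.8%

Q = 14.1 × 612 = 8629 C
n(e⁻) = 8629 / 96485 = 0.08943 mol
Ca²⁺ + 2e⁻ → Ca, so theoretical n(Ca) = 0.04472 mol → 1.792 g
Efficiency = 1.52 / 1.792 = 0.8482 = 84.8%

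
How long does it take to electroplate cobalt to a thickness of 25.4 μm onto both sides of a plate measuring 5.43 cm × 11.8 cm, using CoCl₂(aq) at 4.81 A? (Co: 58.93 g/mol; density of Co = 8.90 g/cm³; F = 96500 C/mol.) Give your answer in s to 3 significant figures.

Plated area = 2 × 5.43 × 11.8 = 128.1 cm²
Volume = 128.1 × 25.4×10⁻⁴ cm = 0.3254 cm³
m(Co) = 0.3254 × 8.90 = 2.896 g
n(Co) = 2.896 / 58.93 = 0.04914 mol; n(e⁻) = 2 × 0.04914 = 0.09828 mol
Q = 0.09828 × 96500 = 9484 C
t = 9484 / 4.81 = 1972 s

1970 s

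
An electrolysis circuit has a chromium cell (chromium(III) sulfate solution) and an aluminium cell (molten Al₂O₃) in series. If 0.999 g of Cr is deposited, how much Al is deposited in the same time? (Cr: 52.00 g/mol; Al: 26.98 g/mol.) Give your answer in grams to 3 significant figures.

n(Cr) = 0.999 / 52.00 = 0.01921 mol
Cr³⁺ + 3e⁻ → Cr, so n(e⁻) = 3 × 0.01921 = 0.05763 mol
In series, the same 0.05763 mol of electrons flows through the second cell.
Al³⁺ + 3e⁻ → Al, so n(Al) = 0.05763 / 3 = 0.01921 mol
m(Al) = 0.01921 × 26.98 = 0.518 g

0.518 g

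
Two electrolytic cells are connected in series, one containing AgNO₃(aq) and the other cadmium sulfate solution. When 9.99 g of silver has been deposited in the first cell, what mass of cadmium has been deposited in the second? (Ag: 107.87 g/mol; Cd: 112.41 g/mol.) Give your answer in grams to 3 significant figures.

n(Ag) = 9.99 / 107.87 = 0.09261 mol
Ag⁺ + e⁻ → Ag, so n(e⁻) = 0.09261 mol
Since the cells are in series, n(e⁻) in the Cd cell is also 0.09261 mol.
Cd²⁺ + 2e⁻ → Cd, so n(Cd) = 0.09261 / 2 = 0.04631 mol
m(Cd) = 0.04631 × 112.41 = 5.21 g

5.21 g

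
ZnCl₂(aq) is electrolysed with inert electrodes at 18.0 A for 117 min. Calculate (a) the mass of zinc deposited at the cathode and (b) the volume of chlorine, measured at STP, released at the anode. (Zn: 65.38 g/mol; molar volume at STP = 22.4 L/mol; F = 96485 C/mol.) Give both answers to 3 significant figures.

42.8 g Zn; 14.7 L Cl₂

Q = 18.0 × 7020 = 1.264×10^5 C; n(e⁻) = 1.264×10^5 / 96485 = 1.310 mol
Cathode: Zn²⁺ + 2e⁻ → Zn → n(Zn) = 1.310/2 = 0.6550 mol → 42.8 g
Anode: 2Cl⁻ → Cl₂ + 2e⁻ → n(Cl₂) = 1.310/2 = 0.6550 mol → 14.7 L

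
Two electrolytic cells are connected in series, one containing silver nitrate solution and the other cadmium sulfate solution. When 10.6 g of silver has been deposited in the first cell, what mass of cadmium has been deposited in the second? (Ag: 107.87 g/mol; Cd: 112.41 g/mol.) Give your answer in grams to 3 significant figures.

n(Ag) = 10.6 / 107.87 = 0.09827 mol
Ag⁺ + e⁻ → Ag, so n(e⁻) = 0.09827 mol
Same current for the same time ⇒ same n(e⁻) = 0.09827 mol in both cells.
Cd²⁺ + 2e⁻ → Cd, so n(Cd) = 0.09827 / 2 = 0.04914 mol
m(Cd) = 0.04914 × 112.41 = 5.52 g

5.52 g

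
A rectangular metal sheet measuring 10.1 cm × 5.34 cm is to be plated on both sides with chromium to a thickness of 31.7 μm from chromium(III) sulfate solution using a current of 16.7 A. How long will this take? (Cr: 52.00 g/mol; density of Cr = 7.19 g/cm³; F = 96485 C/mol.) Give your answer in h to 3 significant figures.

0.228 h

Plated area = 2 × 10.1 × 5.34 = 107.9 cm²
Volume = 107.9 × 31.7×10⁻⁴ cm = 0.3420 cm³
m(Cr) = 0.3420 × 7.19 = 2.459 g
n(Cr) = 2.459 / 52.00 = 0.04729 mol; n(e⁻) = 3 × 0.04729 = 0.1419 mol
Q = 0.1419 × 96485 = 13690 C
t = 13690 / 16.7 = 819.8 s = 0.228 h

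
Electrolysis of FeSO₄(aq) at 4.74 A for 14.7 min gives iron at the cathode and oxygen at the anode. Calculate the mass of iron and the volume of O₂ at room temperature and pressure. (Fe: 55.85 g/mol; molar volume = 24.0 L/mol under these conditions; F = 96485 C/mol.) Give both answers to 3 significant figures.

1.21 g Fe; 0.260 L O₂

Q = 4.74 × 882 = 4181 C; n(e⁻) = 4181 / 96485 = 0.04333 mol
Cathode: Fe²⁺ + 2e⁻ → Fe → n(Fe) = 0.04333/2 = 0.02167 mol → 1.21 g
Anode: 2H₂O → O₂ + 4H⁺ + 4e⁻ → n(O₂) = 0.04333/4 = 0.01083 mol → 0.260 L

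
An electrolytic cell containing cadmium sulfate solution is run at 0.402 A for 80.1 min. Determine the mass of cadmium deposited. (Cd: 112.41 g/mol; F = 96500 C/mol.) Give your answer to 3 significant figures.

Charge passed = 0.402 × 4806 = 1932 C
Moles of electrons = 1932 / 96500 = 0.02002 mol
Cd²⁺ + 2e⁻ → Cd, so n(Cd) = 0.02002 / 2 = 0.01001 mol
m = 0.01001 × 112.41 = 1.13 g

1.13 g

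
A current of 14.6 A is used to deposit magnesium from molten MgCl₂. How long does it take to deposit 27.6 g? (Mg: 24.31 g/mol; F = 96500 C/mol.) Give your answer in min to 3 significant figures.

250 min

n(Mg) = 27.6 / 24.31 = 1.135 mol
Mg²⁺ + 2e⁻ → Mg, so n(e⁻) = 2 × 1.135 = 2.270 mol
Q = 2.270 × 96500 = 2.191×10^5 C
t = Q / I = 2.191×10^5 / 14.6 = 15010 s = 250 min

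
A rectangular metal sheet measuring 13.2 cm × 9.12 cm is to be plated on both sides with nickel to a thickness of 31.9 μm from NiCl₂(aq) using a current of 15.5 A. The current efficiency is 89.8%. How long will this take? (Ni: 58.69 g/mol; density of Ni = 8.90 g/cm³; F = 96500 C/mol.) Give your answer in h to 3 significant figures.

Plated area = 2 × 13.2 × 9.12 = 240.8 cm²
Volume = 240.8 × 31.9×10⁻⁴ cm = 0.7682 cm³
m(Ni) = 0.7682 × 8.90 = 6.837 g
n(Ni) = 6.837 / 58.69 = 0.1165 mol; n(e⁻) = 2 × 0.1165 = 0.2330 mol
Q = 0.2330 × 96500 / 0.898 = 25040 C
t = 25040 / 15.5 = 1615 s = 0.449 h

0.449 h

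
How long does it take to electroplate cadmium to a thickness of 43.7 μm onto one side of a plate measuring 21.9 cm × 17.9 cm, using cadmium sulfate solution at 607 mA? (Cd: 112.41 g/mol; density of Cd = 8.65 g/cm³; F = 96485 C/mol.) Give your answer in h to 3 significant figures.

11.6 h

Plated area = 21.9 × 17.9 = 392.0 cm²
Volume = 392.0 × 43.7×10⁻⁴ cm = 1.713 cm³
m(Cd) = 1.713 × 8.65 = 14.82 g
n(Cd) = 14.82 / 112.41 = 0.1318 mol; n(e⁻) = 2 × 0.1318 = 0.2636 mol
Q = 0.2636 × 96485 = 25430 C
t = 25430 / 0.607 = 41890 s = 11.6 h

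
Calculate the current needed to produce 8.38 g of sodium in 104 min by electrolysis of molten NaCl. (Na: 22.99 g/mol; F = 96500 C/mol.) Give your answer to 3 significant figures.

5.64 A

n(Na) = 8.38 / 22.99 = 0.3645 mol
Na⁺ + e⁻ → Na, so n(e⁻) = 0.3645 mol
Q = 0.3645 × 96500 = 35170 C
I = Q / t = 35170 / 6240 s = 5.64 A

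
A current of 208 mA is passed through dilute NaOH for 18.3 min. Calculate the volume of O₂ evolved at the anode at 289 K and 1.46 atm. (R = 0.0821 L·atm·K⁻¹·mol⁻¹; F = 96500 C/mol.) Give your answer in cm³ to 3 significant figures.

Charge passed = 0.208 × 1098 = 228.4 C
n(e⁻) = 228.4 / 96500 = 0.002367 mol
2H₂O → O₂ + 4H⁺ + 4e⁻, so n(O₂) = 0.002367 / 4 = 5.918×10^-4 mol
V = nRT/P = 5.918×10^-4 × 0.0821 × 289 / 1.46 = 0.009618 L
= 9.62 cm³

9.62 cm³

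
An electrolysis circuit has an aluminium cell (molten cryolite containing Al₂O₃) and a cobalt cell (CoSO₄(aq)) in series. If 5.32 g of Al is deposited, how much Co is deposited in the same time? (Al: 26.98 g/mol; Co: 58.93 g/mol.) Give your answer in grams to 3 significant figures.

17.4 g

n(Al) = 5.32 / 26.98 = 0.1972 mol
Al³⁺ + 3e⁻ → Al, so n(e⁻) = 3 × 0.1972 = 0.5916 mol
Same current for the same time ⇒ same n(e⁻) = 0.5916 mol in both cells.
Co²⁺ + 2e⁻ → Co, so n(Co) = 0.5916 / 2 = 0.2958 mol
m(Co) = 0.2958 × 58.93 = 17.4 g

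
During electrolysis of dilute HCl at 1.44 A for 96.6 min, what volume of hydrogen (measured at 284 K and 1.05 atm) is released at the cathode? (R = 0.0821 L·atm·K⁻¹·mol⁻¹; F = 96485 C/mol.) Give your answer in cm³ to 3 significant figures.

960 cm³

Charge passed = 1.44 × 5796 = 8346 C
n(e⁻) = Q/F = 8346/96485 = 0.08650 mol
2H⁺ + 2e⁻ → H₂, so n(H₂) = 0.08650 / 2 = 0.04325 mol
V = nRT/P = 0.04325 × 0.0821 × 284 / 1.05 = 0.9604 L
= 960 cm³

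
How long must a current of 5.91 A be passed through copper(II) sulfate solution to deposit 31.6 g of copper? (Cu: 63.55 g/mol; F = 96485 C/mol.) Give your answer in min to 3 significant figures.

271 min

n(Cu) = 31.6 / 63.55 = 0.4972 mol
Cu²⁺ + 2e⁻ → Cu, so n(e⁻) = 2 × 0.4972 = 0.9944 mol
Q = 0.9944 × 96485 = 95940 C
t = Q / I = 95940 / 5.91 = 16230 s = 271 min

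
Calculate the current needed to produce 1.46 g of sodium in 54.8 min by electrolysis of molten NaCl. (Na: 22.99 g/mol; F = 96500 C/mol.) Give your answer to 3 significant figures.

1.86 A

n(Na) = 1.46 / 22.99 = 0.06351 mol
Na⁺ + e⁻ → Na, so n(e⁻) = 0.06351 mol
Q = 0.06351 × 96500 = 6129 C
I = Q / t = 6129 / 3288 s = 1.86 A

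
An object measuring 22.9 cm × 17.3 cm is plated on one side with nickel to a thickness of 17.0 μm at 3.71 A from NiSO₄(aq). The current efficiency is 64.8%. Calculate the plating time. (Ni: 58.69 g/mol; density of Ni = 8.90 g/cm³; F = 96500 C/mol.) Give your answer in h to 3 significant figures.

Plated area = 22.9 × 17.3 = 396.2 cm²
Volume = 396.2 × 17.0×10⁻⁴ cm = 0.6735 cm³
m(Ni) = 0.6735 × 8.90 = 5.994 g
n(Ni) = 5.994 / 58.69 = 0.1021 mol; n(e⁻) = 2 × 0.1021 = 0.2042 mol
Q = 0.2042 × 96500 / 0.648 = 30410 C
t = 30410 / 3.71 = 8197 s = 2.28 h

2.28 h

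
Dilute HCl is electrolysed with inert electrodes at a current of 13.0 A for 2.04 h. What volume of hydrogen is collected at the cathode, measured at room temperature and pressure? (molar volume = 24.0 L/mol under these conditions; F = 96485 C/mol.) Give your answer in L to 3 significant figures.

Q = 13.0 A × 7344 s = 95470 C
n(e⁻) = Q/F = 95470/96485 = 0.9895 mol
2H⁺ + 2e⁻ → H₂, so n(H₂) = 0.9895 / 2 = 0.4948 mol
V = 0.4948 × 24.0 = 11.88 L

11.9 L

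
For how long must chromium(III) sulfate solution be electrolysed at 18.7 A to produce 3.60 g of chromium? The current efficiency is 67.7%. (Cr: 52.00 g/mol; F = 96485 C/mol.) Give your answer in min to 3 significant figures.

n(Cr) = 3.60 / 52.00 = 0.06923 mol
Cr³⁺ + 3e⁻ → Cr, so n(e⁻) = 3 × 0.06923 = 0.2077 mol
Q = 0.2077 × 96485 / 0.677 = 29600 C
t = Q / I = 29600 / 18.7 = 1583 s = 26.4 min

26.4 min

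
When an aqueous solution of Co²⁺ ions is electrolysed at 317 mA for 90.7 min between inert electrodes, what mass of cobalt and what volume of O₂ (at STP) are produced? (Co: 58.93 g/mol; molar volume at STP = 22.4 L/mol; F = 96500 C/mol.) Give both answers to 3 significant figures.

0.527 g Co; 0.100 L O₂

Q = 0.317 × 5442 = 1725 C; n(e⁻) = 1725 / 96500 = 0.01788 mol
Cathode: Co²⁺ + 2e⁻ → Co → n(Co) = 0.01788/2 = 0.008940 mol → 0.527 g
Anode: 2H₂O → O₂ + 4H⁺ + 4e⁻ → n(O₂) = 0.01788/4 = 0.004470 mol → 0.100 L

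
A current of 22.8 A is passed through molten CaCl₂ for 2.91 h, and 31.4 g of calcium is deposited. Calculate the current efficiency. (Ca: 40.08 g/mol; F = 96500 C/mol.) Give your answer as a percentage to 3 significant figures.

63.3%

Q = 22.8 × 10476 = 2.389×10^5 C
n(e⁻) = 2.389×10^5 / 96500 = 2.476 mol
Ca²⁺ + 2e⁻ → Ca, so theoretical n(Ca) = 1.238 mol → 49.62 g
Efficiency = 31.4 / 49.62 = 0.6328 = 63.3%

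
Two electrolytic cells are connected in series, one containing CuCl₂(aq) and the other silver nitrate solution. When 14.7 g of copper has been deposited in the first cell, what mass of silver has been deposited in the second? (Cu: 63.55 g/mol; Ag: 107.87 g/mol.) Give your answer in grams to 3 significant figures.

n(Cu) = 14.7 / 63.55 = 0.2313 mol
Cu²⁺ + 2e⁻ → Cu, so n(e⁻) = 2 × 0.2313 = 0.4626 mol
The cells are in series, so the same charge (and hence the same n(e⁻) = 0.4626 mol) passes through both.
Ag⁺ + e⁻ → Ag, so n(Ag) = 0.4626 mol
m(Ag) = 0.4626 × 107.87 = 49.9 g

49.9 g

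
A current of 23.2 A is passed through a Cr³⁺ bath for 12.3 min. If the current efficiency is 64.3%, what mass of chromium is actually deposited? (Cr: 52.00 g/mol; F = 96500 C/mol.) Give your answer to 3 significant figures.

Q = 23.2 × 738 = 17120 C
n(e⁻) = 17120 / 96500 = 0.1774 mol
Cr³⁺ + 3e⁻ → Cr, so theoretical m(Cr) = 0.05913 × 52.00 = 3.075 g
Actual mass = 64.3% × 3.075 = 1.98 g

1.98 g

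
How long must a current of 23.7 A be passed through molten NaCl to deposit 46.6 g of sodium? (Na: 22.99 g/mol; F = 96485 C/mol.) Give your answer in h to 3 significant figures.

n(Na) = 46.6 / 22.99 = 2.027 mol
Na⁺ + e⁻ → Na, so n(e⁻) = 2.027 mol
Q = 2.027 × 96485 = 1.956×10^5 C
t = Q / I = 1.956×10^5 / 23.7 = 8253 s = 2.29 h

2.29 h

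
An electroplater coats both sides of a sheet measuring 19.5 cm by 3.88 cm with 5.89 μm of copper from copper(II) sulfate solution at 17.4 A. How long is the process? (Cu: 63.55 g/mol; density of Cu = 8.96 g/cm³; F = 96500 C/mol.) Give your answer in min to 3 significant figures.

Plated area = 2 × 19.5 × 3.88 = 151.3 cm²
Volume = 151.3 × 5.89×10⁻⁴ cm = 0.08912 cm³
m(Cu) = 0.08912 × 8.96 = 0.7985 g
n(Cu) = 0.7985 / 63.55 = 0.01256 mol; n(e⁻) = 2 × 0.01256 = 0.02512 mol
Q = 0.02512 × 96500 = 2424 C
t = 2424 / 17.4 = 139.3 s = 2.32 min

2.32 min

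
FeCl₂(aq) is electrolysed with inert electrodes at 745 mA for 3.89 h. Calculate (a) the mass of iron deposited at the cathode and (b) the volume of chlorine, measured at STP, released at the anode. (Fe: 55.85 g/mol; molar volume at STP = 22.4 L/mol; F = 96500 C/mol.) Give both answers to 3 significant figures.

Q = 0.745 × 14004 = 10430 C; n(e⁻) = 10430 / 96500 = 0.1081 mol
Cathode: Fe²⁺ + 2e⁻ → Fe → n(Fe) = 0.1081/2 = 0.05405 mol → 3.02 g
Anode: 2Cl⁻ → Cl₂ + 2e⁻ → n(Cl₂) = 0.1081/2 = 0.05405 mol → 1.21 L

3.02 g Fe; 1.21 L Cl₂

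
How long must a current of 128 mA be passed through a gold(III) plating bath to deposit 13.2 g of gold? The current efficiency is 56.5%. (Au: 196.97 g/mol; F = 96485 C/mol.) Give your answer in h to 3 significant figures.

n(Au) = 13.2 / 196.97 = 0.06702 mol
Au³⁺ + 3e⁻ → Au, so n(e⁻) = 3 × 0.06702 = 0.2011 mol
Q = 0.2011 × 96485 / 0.565 = 34340 C
t = Q / I = 34340 / 0.128 = 2.683×10^5 s = 74.5 h

74.5 h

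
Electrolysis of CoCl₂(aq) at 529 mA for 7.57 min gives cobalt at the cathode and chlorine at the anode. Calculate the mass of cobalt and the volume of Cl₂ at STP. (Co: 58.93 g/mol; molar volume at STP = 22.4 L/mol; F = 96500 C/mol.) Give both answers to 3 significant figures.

Q = 0.529 × 454.2 = 240.3 C; n(e⁻) = 240.3 / 96500 = 0.002490 mol
Cathode: Co²⁺ + 2e⁻ → Co → n(Co) = 0.002490/2 = 0.001245 mol → 0.0734 g
Anode: 2Cl⁻ → Cl₂ + 2e⁻ → n(Cl₂) = 0.002490/2 = 0.001245 mol → 0.0279 L

0.0734 g Co; 0.0279 L Cl₂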